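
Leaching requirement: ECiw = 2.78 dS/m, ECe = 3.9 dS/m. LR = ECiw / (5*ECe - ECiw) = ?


LR = ECiw / (5*ECe - ECiw)
LR = 2.78 / (5*3.9 - 2.78)
LR = 2.78 / 16.7200

0.1663


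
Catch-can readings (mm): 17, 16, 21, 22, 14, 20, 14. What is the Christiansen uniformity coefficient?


mean = 17.714286 mm
MAD = 2.816327 mm
CU = (1 - 2.816327/17.714286)*100

84.1014 %


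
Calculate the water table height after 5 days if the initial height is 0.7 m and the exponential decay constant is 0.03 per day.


m = m0 * exp(-k*t)
m = 0.7 * exp(-0.03 * 5)
m = 0.7 * exp(-0.1500)

0.6025 m


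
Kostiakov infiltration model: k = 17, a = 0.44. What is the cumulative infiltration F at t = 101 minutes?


F = k * t^a = 17 * 101^0.44
F = 17 * 7.619060

129.5240 mm


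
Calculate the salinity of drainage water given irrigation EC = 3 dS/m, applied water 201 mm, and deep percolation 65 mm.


EC_dw = EC_iw * D_iw / D_dw
EC_dw = 3 * 201 / 65
EC_dw = 603 / 65

9.2769 dS/m


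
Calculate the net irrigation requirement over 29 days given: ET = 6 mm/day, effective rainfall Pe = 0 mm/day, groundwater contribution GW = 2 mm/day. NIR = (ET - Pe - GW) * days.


Daily deficit = ET - Pe - GW = 6 - 0 - 2 = 4 mm/day
NIR = 4 * 29 = 116 mm

116.0000 mm


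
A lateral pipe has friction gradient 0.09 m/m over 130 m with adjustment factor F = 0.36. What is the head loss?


hf = J * L * F = 0.09 * 130 * 0.36 = 4.2120 m

4.2120 m


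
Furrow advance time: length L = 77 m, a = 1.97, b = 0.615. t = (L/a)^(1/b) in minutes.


t = (L/a)^(1/b)
t = (77/1.97)^(1/0.615)
t = 39.086294^(1/0.615)

387.8446 min


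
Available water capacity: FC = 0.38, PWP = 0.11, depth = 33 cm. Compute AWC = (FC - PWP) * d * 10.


AWC = (FC - PWP) * d * 10
AWC = (0.38 - 0.11) * 33 * 10
AWC = 0.2700 * 33 * 10

89.1000 mm


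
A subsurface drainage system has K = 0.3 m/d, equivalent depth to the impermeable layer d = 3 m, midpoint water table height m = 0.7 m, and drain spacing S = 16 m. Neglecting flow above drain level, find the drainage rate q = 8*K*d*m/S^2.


q = 8*K*d*m/S^2
q = 8*0.3*3*0.7/16^2
q = 5.0400 / 256

0.0197 m/d


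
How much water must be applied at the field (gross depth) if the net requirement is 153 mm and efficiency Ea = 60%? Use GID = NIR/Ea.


Ea = 60% = 0.6
GID = NIR / Ea = 153 / 0.6 = 255.0000 mm

255.0000 mm


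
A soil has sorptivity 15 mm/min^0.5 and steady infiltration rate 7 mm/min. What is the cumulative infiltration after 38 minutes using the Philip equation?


F = S*sqrt(t) + A*t
F = 15*sqrt(38) + 7*38
F = 15*6.164414 + 266

358.4662 mm


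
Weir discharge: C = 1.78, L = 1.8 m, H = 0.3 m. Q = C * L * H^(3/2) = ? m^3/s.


Q = C * L * H^(3/2) = 1.78 * 1.8 * 0.3^1.5 = 1.78 * 1.8 * 0.164317

0.5265 m^3/s


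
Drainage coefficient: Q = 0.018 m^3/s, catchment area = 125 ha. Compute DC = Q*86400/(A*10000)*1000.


DC = Q * 86400 / (A * 10000) * 1000
DC = 0.018 * 86400 / (125 * 10000) * 1000
DC = 1555200.0000 / 1250000

1.2442 mm/day


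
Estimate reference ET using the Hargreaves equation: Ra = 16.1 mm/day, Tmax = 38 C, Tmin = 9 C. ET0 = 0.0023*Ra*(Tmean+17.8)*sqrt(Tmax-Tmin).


Tmean = (Tmax + Tmin)/2 = (38 + 9)/2 = 23.5
ET0 = 0.0023 * 16.1 * (23.5 + 17.8) * sqrt(38 - 9)
ET0 = 0.0023 * 16.1 * 41.3 * 5.385165

8.2357 mm/day


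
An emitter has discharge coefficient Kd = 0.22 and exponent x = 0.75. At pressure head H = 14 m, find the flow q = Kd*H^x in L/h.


q = Kd * H^x = 0.22 * 14^0.75 = 0.22 * 7.237624

1.5923 L/h


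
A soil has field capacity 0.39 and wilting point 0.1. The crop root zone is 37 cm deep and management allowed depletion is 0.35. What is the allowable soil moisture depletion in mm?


SMD = (FC - PWP) * d * MAD * 10
SMD = (0.39 - 0.1) * 37 * 0.35 * 10
SMD = 0.2900 * 37 * 0.35 * 10

37.5550 mm


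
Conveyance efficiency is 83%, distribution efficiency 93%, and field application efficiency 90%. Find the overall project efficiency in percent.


Ec = 0.83, Eb = 0.93, Ea = 0.9
E = 0.83 * 0.93 * 0.9 * 100 = 69.4710%

69.4710 %


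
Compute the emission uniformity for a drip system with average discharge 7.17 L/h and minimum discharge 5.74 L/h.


EU = (q_min/q_avg)*100 = (5.74/7.17)*100 = 80.0558%

80.0558 %


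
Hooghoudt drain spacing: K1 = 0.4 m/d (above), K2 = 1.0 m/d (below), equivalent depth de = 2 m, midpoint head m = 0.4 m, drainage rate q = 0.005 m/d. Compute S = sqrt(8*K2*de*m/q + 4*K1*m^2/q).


S^2 = 8*K2*de*m/q + 4*K1*m^2/q
S^2 = 8*1.0*2*0.4/0.005 + 4*0.4*0.4^2/0.005
S = sqrt(1331.2000)

36.4856 m


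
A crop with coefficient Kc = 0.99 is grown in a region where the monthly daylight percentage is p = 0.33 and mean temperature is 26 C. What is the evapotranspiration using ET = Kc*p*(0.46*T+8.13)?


ET = Kc * p * (0.46*T + 8.13)
ET = 0.99 * 0.33 * (0.46*26 + 8.13)
ET = 0.99 * 0.33 * 20.0900

6.5634 mm/day


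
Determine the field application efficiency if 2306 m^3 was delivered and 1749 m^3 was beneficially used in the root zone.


Ea = V_root / V_field * 100 = 1749 / 2306 * 100 = 75.8456%

75.8456 %


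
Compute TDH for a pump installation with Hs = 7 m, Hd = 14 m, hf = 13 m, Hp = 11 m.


TDH = Hs + Hd + hf + Hp = 7 + 14 + 13 + 11 = 45

45 m


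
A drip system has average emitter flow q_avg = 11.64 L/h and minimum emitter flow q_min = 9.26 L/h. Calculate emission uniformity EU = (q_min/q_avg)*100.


EU = (q_min/q_avg)*100 = (9.26/11.64)*100 = 79.5533%

79.5533 %


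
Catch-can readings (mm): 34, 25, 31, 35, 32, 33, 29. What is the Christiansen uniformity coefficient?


mean = 31.285714 mm
MAD = 2.530612 mm
CU = (1 - 2.530612/31.285714)*100

91.9113 %


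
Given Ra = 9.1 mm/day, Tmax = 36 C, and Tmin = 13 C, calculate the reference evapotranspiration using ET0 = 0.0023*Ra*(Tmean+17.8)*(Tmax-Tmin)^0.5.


Tmean = (Tmax + Tmin)/2 = (36 + 13)/2 = 24.5
ET0 = 0.0023 * 9.1 * (24.5 + 17.8) * sqrt(36 - 13)
ET0 = 0.0023 * 9.1 * 42.3 * 4.795832

4.2459 mm/day


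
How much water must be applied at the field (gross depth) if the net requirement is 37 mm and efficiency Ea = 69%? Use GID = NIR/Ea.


Ea = 69% = 0.69
GID = NIR / Ea = 37 / 0.69 = 53.6232 mm

53.6232 mm


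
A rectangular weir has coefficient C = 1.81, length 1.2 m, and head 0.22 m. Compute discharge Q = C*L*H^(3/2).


Q = C * L * H^(3/2) = 1.81 * 1.2 * 0.22^1.5 = 1.81 * 1.2 * 0.103189

0.2241 m^3/s


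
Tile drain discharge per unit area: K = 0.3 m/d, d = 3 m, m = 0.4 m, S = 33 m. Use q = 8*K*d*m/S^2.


q = 8*K*d*m/S^2
q = 8*0.3*3*0.4/33^2
q = 2.8800 / 1089

0.0026 m/d


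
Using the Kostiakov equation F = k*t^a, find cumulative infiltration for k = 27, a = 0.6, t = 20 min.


F = k * t^a = 27 * 20^0.6
F = 27 * 6.034176

162.9228 mm


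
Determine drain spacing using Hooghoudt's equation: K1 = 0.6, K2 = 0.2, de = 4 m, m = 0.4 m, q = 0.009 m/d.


S^2 = 8*K2*de*m/q + 4*K1*m^2/q
S^2 = 8*0.2*4*0.4/0.009 + 4*0.6*0.4^2/0.009
S = sqrt(327.1111)

18.0862 m


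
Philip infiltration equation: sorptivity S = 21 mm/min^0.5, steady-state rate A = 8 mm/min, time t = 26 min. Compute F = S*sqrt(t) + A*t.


F = S*sqrt(t) + A*t
F = 21*sqrt(26) + 8*26
F = 21*5.099020 + 208

315.0794 mm


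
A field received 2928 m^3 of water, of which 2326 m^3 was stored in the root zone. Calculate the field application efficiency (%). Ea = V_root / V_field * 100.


Ea = V_root / V_field * 100 = 2326 / 2928 * 100 = 79.4399%

79.4399 %


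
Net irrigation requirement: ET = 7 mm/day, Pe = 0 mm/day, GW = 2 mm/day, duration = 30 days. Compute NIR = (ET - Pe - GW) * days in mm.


Daily deficit = ET - Pe - GW = 7 - 0 - 2 = 5 mm/day
NIR = 5 * 30 = 150 mm

150.0000 mm


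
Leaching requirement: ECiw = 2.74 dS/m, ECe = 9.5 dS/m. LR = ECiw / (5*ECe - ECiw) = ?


LR = ECiw / (5*ECe - ECiw)
LR = 2.74 / (5*9.5 - 2.74)
LR = 2.74 / 44.7600

0.0612


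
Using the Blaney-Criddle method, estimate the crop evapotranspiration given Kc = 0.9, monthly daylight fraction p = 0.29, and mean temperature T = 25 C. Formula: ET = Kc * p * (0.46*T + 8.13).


ET = Kc * p * (0.46*T + 8.13)
ET = 0.9 * 0.29 * (0.46*25 + 8.13)
ET = 0.9 * 0.29 * 19.6300

5.1234 mm/day


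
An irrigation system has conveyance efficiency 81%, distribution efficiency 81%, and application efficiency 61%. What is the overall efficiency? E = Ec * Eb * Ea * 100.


Ec = 0.81, Eb = 0.81, Ea = 0.61
E = 0.81 * 0.81 * 0.61 * 100 = 40.0221%

40.0221 %


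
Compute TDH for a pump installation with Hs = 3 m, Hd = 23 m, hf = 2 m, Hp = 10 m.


TDH = Hs + Hd + hf + Hp = 3 + 23 + 2 + 10 = 38

38 m


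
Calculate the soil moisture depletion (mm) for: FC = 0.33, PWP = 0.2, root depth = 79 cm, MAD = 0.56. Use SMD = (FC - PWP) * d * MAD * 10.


SMD = (FC - PWP) * d * MAD * 10
SMD = (0.33 - 0.2) * 79 * 0.56 * 10
SMD = 0.1300 * 79 * 0.56 * 10

57.5120 mm


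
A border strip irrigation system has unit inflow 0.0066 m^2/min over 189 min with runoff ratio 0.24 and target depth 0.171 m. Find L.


L = q*t/((1+r)*Z)
L = 0.0066*189/((1+0.24)*0.171)
L = 1.2474/0.21204

5.8829 m


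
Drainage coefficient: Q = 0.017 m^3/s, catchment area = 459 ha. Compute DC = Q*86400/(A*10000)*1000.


DC = Q * 86400 / (A * 10000) * 1000
DC = 0.017 * 86400 / (459 * 10000) * 1000
DC = 1468800.0000 / 4590000

0.3200 mm/day


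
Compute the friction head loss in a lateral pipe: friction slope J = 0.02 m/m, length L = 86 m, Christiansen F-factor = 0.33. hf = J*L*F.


hf = J * L * F = 0.02 * 86 * 0.33 = 0.5676 m

0.5676 m


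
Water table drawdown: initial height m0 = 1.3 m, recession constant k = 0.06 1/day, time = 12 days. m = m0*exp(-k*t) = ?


m = m0 * exp(-k*t)
m = 1.3 * exp(-0.06 * 12)
m = 1.3 * exp(-0.7200)

0.6328 m


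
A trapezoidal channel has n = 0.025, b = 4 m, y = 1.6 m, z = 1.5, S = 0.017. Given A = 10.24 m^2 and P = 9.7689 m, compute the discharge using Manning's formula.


R = A/P = 10.24/9.7689 = 1.048224
Q = (1/0.025) * 10.24 * 1.048224^(2/3) * 0.017^0.5

55.1087 m^3/s


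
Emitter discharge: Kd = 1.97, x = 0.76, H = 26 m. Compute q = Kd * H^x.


q = Kd * H^x = 1.97 * 26^0.76 = 1.97 * 11.895419

23.4340 L/h


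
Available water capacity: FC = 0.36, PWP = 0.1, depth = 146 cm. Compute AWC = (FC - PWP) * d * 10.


AWC = (FC - PWP) * d * 10
AWC = (0.36 - 0.1) * 146 * 10
AWC = 0.2600 * 146 * 10

379.6000 mm


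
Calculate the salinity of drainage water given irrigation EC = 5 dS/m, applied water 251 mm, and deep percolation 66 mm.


EC_dw = EC_iw * D_iw / D_dw
EC_dw = 5 * 251 / 66
EC_dw = 1255 / 66

19.0152 dS/m


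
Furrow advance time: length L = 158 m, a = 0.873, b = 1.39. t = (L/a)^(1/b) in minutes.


t = (L/a)^(1/b)
t = (158/0.873)^(1/1.39)
t = 180.985109^(1/1.39)

42.0924 min


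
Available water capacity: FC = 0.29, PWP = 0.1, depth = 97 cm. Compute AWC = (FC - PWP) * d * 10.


AWC = (FC - PWP) * d * 10
AWC = (0.29 - 0.1) * 97 * 10
AWC = 0.1900 * 97 * 10

184.3000 mm


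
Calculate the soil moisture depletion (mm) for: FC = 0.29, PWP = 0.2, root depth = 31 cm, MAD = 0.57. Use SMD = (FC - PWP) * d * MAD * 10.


SMD = (FC - PWP) * d * MAD * 10
SMD = (0.29 - 0.2) * 31 * 0.57 * 10
SMD = 0.0900 * 31 * 0.57 * 10

15.9030 mm


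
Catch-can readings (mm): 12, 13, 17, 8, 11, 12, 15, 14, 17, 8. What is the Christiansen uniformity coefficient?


mean = 12.700000 mm
MAD = 2.500000 mm
CU = (1 - 2.500000/12.700000)*100

80.3150 %


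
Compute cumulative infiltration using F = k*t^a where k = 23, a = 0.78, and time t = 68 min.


F = k * t^a = 23 * 68^0.78
F = 23 * 26.875525

618.1371 mm


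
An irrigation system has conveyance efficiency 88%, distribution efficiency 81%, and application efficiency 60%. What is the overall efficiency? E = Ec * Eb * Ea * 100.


Ec = 0.88, Eb = 0.81, Ea = 0.6
E = 0.88 * 0.81 * 0.6 * 100 = 42.7680%

42.7680 %


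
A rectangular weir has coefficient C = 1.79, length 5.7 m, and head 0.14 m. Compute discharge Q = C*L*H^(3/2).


Q = C * L * H^(3/2) = 1.79 * 5.7 * 0.14^1.5 = 1.79 * 5.7 * 0.052383

0.5345 m^3/s


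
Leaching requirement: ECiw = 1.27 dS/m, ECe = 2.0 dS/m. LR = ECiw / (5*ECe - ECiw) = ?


LR = ECiw / (5*ECe - ECiw)
LR = 1.27 / (5*2.0 - 1.27)
LR = 1.27 / 8.7300

0.1455


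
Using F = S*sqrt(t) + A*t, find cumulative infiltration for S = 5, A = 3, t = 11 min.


F = S*sqrt(t) + A*t
F = 5*sqrt(11) + 3*11
F = 5*3.316625 + 33

49.5831 mm


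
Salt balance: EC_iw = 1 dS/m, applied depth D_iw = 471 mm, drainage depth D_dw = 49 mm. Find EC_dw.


EC_dw = EC_iw * D_iw / D_dw
EC_dw = 1 * 471 / 49
EC_dw = 471 / 49

9.6122 dS/m


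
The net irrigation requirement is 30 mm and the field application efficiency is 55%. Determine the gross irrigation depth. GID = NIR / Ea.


Ea = 55% = 0.55
GID = NIR / Ea = 30 / 0.55 = 54.5455 mm

54.5455 mm


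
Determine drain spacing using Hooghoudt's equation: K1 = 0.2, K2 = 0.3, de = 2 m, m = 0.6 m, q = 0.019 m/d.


S^2 = 8*K2*de*m/q + 4*K1*m^2/q
S^2 = 8*0.3*2*0.6/0.019 + 4*0.2*0.6^2/0.019
S = sqrt(166.7368)

12.9127 m


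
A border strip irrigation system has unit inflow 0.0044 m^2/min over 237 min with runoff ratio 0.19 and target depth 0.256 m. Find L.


L = q*t/((1+r)*Z)
L = 0.0044*237/((1+0.19)*0.256)
L = 1.0428/0.30464

3.4231 m


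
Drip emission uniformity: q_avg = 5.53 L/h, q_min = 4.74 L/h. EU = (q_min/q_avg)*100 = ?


EU = (q_min/q_avg)*100 = (4.74/5.53)*100 = 85.7143%

85.7143 %


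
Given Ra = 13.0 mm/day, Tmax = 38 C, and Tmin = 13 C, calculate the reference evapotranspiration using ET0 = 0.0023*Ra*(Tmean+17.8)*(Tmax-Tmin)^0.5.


Tmean = (Tmax + Tmin)/2 = (38 + 13)/2 = 25.5
ET0 = 0.0023 * 13.0 * (25.5 + 17.8) * sqrt(38 - 13)
ET0 = 0.0023 * 13.0 * 43.3 * 5.000000

6.4733 mm/day


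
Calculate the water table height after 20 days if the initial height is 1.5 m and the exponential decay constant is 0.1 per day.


m = m0 * exp(-k*t)
m = 1.5 * exp(-0.1 * 20)
m = 1.5 * exp(-2.0000)

0.2030 m


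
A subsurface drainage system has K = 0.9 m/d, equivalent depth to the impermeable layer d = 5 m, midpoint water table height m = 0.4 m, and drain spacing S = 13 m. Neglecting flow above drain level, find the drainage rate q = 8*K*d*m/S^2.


q = 8*K*d*m/S^2
q = 8*0.9*5*0.4/13^2
q = 14.4000 / 169

0.0852 m/d


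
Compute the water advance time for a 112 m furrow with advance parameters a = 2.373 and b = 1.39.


t = (L/a)^(1/b)
t = (112/2.373)^(1/1.39)
t = 47.197640^(1/1.39)

16.0051 min


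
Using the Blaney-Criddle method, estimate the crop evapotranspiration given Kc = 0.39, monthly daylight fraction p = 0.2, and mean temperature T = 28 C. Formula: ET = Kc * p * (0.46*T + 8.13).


ET = Kc * p * (0.46*T + 8.13)
ET = 0.39 * 0.2 * (0.46*28 + 8.13)
ET = 0.39 * 0.2 * 21.0100

1.6388 mm/day


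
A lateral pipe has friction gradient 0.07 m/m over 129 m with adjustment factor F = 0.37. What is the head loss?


hf = J * L * F = 0.07 * 129 * 0.37 = 3.3411 m

3.3411 m


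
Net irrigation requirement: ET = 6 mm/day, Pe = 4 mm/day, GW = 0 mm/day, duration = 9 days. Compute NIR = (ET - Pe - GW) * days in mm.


Daily deficit = ET - Pe - GW = 6 - 4 - 0 = 2 mm/day
NIR = 2 * 9 = 18 mm

18.0000 mm


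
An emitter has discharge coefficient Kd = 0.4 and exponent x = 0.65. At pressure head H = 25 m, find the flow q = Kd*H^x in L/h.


q = Kd * H^x = 0.4 * 25^0.65 = 0.4 * 8.103283

3.2413 L/h


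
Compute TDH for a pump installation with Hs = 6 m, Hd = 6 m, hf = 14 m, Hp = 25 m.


TDH = Hs + Hd + hf + Hp = 6 + 6 + 14 + 25 = 51

51 m


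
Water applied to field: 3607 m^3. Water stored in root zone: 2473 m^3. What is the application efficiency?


Ea = V_root / V_field * 100 = 2473 / 3607 * 100 = 68.5611%

68.5611 %


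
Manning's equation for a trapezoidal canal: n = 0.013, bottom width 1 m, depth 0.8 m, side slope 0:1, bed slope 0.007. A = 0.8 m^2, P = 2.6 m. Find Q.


R = A/P = 0.8/2.6 = 0.307692
Q = (1/0.013) * 0.8 * 0.307692^(2/3) * 0.007^0.5

2.3466 m^3/s


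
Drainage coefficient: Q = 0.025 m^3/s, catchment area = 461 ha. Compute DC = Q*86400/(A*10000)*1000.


DC = Q * 86400 / (A * 10000) * 1000
DC = 0.025 * 86400 / (461 * 10000) * 1000
DC = 2160000.0000 / 4610000

0.4685 mm/day


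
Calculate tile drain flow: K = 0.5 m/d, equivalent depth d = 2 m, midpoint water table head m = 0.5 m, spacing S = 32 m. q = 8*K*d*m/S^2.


q = 8*K*d*m/S^2
q = 8*0.5*2*0.5/32^2
q = 4.0000 / 1024

0.0039 m/d


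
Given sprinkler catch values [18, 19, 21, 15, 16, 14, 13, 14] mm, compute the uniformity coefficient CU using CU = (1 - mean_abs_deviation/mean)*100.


mean = 16.250000 mm
MAD = 2.312500 mm
CU = (1 - 2.312500/16.250000)*100

85.7692 %


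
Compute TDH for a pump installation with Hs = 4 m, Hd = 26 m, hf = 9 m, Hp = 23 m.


TDH = Hs + Hd + hf + Hp = 4 + 26 + 9 + 23 = 62

62 m


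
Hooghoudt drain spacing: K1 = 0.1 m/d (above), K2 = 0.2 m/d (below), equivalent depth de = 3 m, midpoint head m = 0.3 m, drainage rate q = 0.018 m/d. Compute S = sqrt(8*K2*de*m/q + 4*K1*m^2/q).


S^2 = 8*K2*de*m/q + 4*K1*m^2/q
S^2 = 8*0.2*3*0.3/0.018 + 4*0.1*0.3^2/0.018
S = sqrt(82.0000)

9.0554 m


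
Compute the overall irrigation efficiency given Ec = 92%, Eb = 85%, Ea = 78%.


Ec = 0.92, Eb = 0.85, Ea = 0.78
E = 0.92 * 0.85 * 0.78 * 100 = 60.9960%

60.9960 %


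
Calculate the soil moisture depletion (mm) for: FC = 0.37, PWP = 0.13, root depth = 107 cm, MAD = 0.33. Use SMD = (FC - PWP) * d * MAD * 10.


SMD = (FC - PWP) * d * MAD * 10
SMD = (0.37 - 0.13) * 107 * 0.33 * 10
SMD = 0.2400 * 107 * 0.33 * 10

84.7440 mm


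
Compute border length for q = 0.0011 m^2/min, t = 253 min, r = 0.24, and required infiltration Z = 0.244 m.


L = q*t/((1+r)*Z)
L = 0.0011*253/((1+0.24)*0.244)
L = 0.2783/0.30256

0.9198 m


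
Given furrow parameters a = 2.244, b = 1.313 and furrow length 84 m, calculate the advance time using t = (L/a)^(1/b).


t = (L/a)^(1/b)
t = (84/2.244)^(1/1.313)
t = 37.433155^(1/1.313)

15.7839 min


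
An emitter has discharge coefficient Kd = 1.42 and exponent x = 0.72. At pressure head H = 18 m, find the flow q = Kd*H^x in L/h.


q = Kd * H^x = 1.42 * 18^0.72 = 1.42 * 8.013020

11.3785 L/h


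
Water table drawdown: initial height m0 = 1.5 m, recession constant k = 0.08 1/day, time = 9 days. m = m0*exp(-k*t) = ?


m = m0 * exp(-k*t)
m = 1.5 * exp(-0.08 * 9)
m = 1.5 * exp(-0.7200)

0.7301 m


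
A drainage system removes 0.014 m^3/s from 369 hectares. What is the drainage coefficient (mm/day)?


DC = Q * 86400 / (A * 10000) * 1000
DC = 0.014 * 86400 / (369 * 10000) * 1000
DC = 1209600.0000 / 3690000

0.3278 mm/day


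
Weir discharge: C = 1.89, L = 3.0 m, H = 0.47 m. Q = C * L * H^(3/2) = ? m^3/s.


Q = C * L * H^(3/2) = 1.89 * 3.0 * 0.47^1.5 = 1.89 * 3.0 * 0.322216

1.8270 m^3/s


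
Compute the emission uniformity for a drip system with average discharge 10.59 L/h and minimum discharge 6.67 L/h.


EU = (q_min/q_avg)*100 = (6.67/10.59)*100 = 62.9839%

62.9839 %


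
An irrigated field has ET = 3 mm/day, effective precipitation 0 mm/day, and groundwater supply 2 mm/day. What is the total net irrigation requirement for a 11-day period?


Daily deficit = ET - Pe - GW = 3 - 0 - 2 = 1 mm/day
NIR = 1 * 11 = 11 mm

11.0000 mm


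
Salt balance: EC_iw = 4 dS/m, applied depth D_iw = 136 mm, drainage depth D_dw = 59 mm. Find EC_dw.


EC_dw = EC_iw * D_iw / D_dw
EC_dw = 4 * 136 / 59
EC_dw = 544 / 59

9.2203 dS/m


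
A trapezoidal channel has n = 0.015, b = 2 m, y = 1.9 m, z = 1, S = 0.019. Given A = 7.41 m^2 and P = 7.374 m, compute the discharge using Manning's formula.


R = A/P = 7.41/7.374 = 1.004882
Q = (1/0.015) * 7.41 * 1.004882^(2/3) * 0.019^0.5

68.3146 m^3/s


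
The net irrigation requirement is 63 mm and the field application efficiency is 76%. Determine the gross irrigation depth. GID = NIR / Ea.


Ea = 76% = 0.76
GID = NIR / Ea = 63 / 0.76 = 82.8947 mm

82.8947 mm


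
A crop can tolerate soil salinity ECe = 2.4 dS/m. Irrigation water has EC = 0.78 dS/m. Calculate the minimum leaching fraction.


LR = ECiw / (5*ECe - ECiw)
LR = 0.78 / (5*2.4 - 0.78)
LR = 0.78 / 11.2200

0.0695


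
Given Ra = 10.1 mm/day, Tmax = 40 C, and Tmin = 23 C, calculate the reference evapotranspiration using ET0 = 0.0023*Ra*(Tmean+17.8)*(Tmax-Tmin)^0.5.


Tmean = (Tmax + Tmin)/2 = (40 + 23)/2 = 31.5
ET0 = 0.0023 * 10.1 * (31.5 + 17.8) * sqrt(40 - 23)
ET0 = 0.0023 * 10.1 * 49.3 * 4.123106

4.7219 mm/day


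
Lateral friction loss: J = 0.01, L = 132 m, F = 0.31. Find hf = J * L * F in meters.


hf = J * L * F = 0.01 * 132 * 0.31 = 0.4092 m

0.4092 m


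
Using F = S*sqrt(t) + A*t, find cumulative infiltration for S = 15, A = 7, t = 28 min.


F = S*sqrt(t) + A*t
F = 15*sqrt(28) + 7*28
F = 15*5.291503 + 196

275.3725 mm


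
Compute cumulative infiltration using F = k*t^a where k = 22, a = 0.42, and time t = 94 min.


F = k * t^a = 22 * 94^0.42
F = 22 * 6.740835

148.2984 mm


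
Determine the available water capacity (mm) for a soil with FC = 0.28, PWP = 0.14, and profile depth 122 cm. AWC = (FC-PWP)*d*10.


AWC = (FC - PWP) * d * 10
AWC = (0.28 - 0.14) * 122 * 10
AWC = 0.1400 * 122 * 10

170.8000 mm


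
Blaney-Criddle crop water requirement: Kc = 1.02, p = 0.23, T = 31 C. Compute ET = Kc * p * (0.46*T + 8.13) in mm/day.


ET = Kc * p * (0.46*T + 8.13)
ET = 1.02 * 0.23 * (0.46*31 + 8.13)
ET = 1.02 * 0.23 * 22.3900

5.2527 mm/day


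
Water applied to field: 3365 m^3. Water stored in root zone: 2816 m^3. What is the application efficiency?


Ea = V_root / V_field * 100 = 2816 / 3365 * 100 = 83.6850%

83.6850 %


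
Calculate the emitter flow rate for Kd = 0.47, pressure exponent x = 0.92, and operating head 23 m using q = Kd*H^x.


q = Kd * H^x = 0.47 * 23^0.92 = 0.47 * 17.897386

8.4118 L/h


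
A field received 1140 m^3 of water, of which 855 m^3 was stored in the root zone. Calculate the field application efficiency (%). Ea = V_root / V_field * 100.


Ea = V_root / V_field * 100 = 855 / 1140 * 100 = 75.0000%

75.0000 %


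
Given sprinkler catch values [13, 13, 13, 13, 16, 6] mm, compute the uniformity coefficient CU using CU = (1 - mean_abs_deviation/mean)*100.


mean = 12.333333 mm
MAD = 2.111111 mm
CU = (1 - 2.111111/12.333333)*100

82.8829 %


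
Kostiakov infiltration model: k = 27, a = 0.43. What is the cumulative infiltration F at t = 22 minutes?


F = k * t^a = 27 * 22^0.43
F = 27 * 3.777824

102.0012 mm


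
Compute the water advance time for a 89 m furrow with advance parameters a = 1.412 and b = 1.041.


t = (L/a)^(1/b)
t = (89/1.412)^(1/1.041)
t = 63.031161^(1/1.041)

53.5401 min


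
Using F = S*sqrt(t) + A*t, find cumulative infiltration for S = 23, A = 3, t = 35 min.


F = S*sqrt(t) + A*t
F = 23*sqrt(35) + 3*35
F = 23*5.916080 + 105

241.0698 mm


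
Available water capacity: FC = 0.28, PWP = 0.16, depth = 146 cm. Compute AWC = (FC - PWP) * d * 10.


AWC = (FC - PWP) * d * 10
AWC = (0.28 - 0.16) * 146 * 10
AWC = 0.1200 * 146 * 10

175.2000 mm


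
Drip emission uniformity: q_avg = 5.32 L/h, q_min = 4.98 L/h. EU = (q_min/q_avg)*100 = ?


EU = (q_min/q_avg)*100 = (4.98/5.32)*100 = 93.6090%

93.6090 %


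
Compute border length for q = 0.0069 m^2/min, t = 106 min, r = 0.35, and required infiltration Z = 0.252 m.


L = q*t/((1+r)*Z)
L = 0.0069*106/((1+0.35)*0.252)
L = 0.7314/0.3402

2.1499 m


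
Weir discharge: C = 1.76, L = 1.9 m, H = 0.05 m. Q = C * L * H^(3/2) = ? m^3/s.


Q = C * L * H^(3/2) = 1.76 * 1.9 * 0.05^1.5 = 1.76 * 1.9 * 0.011180

0.0374 m^3/s


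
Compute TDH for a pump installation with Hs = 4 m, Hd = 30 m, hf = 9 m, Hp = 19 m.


TDH = Hs + Hd + hf + Hp = 4 + 30 + 9 + 19 = 62

62 m


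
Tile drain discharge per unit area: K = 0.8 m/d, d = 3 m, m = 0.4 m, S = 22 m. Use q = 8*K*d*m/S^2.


q = 8*K*d*m/S^2
q = 8*0.8*3*0.4/22^2
q = 7.6800 / 484

0.0159 m/d


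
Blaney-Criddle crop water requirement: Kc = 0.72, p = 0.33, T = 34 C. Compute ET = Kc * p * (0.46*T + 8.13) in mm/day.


ET = Kc * p * (0.46*T + 8.13)
ET = 0.72 * 0.33 * (0.46*34 + 8.13)
ET = 0.72 * 0.33 * 23.7700

5.6478 mm/day


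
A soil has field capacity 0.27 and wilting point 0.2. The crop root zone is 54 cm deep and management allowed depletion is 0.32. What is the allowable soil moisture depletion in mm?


SMD = (FC - PWP) * d * MAD * 10
SMD = (0.27 - 0.2) * 54 * 0.32 * 10
SMD = 0.0700 * 54 * 0.32 * 10

12.0960 mm


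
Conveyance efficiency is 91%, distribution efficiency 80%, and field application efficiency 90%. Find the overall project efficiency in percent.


Ec = 0.91, Eb = 0.8, Ea = 0.9
E = 0.91 * 0.8 * 0.9 * 100 = 65.5200%

65.5200 %


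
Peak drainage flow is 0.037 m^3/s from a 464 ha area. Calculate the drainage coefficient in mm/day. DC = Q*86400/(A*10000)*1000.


DC = Q * 86400 / (A * 10000) * 1000
DC = 0.037 * 86400 / (464 * 10000) * 1000
DC = 3196800.0000 / 4640000

0.6890 mm/day


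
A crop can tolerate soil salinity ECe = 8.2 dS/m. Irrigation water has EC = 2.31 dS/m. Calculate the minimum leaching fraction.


LR = ECiw / (5*ECe - ECiw)
LR = 2.31 / (5*8.2 - 2.31)
LR = 2.31 / 38.6900

0.0597


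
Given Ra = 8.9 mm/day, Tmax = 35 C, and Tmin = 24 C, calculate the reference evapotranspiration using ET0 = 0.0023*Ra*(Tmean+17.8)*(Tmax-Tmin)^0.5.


Tmean = (Tmax + Tmin)/2 = (35 + 24)/2 = 29.5
ET0 = 0.0023 * 8.9 * (29.5 + 17.8) * sqrt(35 - 24)
ET0 = 0.0023 * 8.9 * 47.3 * 3.316625

3.2113 mm/day


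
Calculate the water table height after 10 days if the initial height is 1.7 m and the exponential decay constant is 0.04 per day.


m = m0 * exp(-k*t)
m = 1.7 * exp(-0.04 * 10)
m = 1.7 * exp(-0.4000)

1.1395 m


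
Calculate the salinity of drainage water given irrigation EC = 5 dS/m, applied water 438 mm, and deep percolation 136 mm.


EC_dw = EC_iw * D_iw / D_dw
EC_dw = 5 * 438 / 136
EC_dw = 2190 / 136

16.1029 dS/m


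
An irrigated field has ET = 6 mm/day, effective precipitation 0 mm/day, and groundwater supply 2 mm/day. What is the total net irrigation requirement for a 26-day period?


Daily deficit = ET - Pe - GW = 6 - 0 - 2 = 4 mm/day
NIR = 4 * 26 = 104 mm

104.0000 mm


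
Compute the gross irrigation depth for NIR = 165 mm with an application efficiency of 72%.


Ea = 72% = 0.72
GID = NIR / Ea = 165 / 0.72 = 229.1667 mm

229.1667 mm


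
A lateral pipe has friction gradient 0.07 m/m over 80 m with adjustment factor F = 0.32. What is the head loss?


hf = J * L * F = 0.07 * 80 * 0.32 = 1.7920 m

1.7920 m


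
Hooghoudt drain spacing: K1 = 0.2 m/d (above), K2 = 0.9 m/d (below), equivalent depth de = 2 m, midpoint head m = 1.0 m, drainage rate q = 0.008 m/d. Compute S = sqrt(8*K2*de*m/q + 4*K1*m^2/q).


S^2 = 8*K2*de*m/q + 4*K1*m^2/q
S^2 = 8*0.9*2*1.0/0.008 + 4*0.2*1.0^2/0.008
S = sqrt(1900.0000)

43.5890 m


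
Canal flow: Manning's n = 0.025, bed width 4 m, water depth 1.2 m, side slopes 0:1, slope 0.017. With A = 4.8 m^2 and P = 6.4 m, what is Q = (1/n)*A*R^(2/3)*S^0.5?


R = A/P = 4.8/6.4 = 0.750000
Q = (1/0.025) * 4.8 * 0.750000^(2/3) * 0.017^0.5

20.6649 m^3/s


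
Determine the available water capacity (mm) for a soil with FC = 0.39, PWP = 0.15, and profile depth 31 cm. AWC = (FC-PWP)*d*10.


AWC = (FC - PWP) * d * 10
AWC = (0.39 - 0.15) * 31 * 10
AWC = 0.2400 * 31 * 10

74.4000 mm


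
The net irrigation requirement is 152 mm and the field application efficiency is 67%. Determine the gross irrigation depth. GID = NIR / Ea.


Ea = 67% = 0.67
GID = NIR / Ea = 152 / 0.67 = 226.8657 mm

226.8657 mm


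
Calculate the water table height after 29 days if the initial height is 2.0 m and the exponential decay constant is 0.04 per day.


m = m0 * exp(-k*t)
m = 2.0 * exp(-0.04 * 29)
m = 2.0 * exp(-1.1600)

0.6270 m


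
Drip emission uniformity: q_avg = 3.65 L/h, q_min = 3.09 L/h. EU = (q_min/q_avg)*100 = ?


EU = (q_min/q_avg)*100 = (3.09/3.65)*100 = 84.6575%

84.6575 %


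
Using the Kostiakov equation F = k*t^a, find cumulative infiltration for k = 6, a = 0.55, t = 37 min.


F = k * t^a = 6 * 37^0.55
F = 6 * 7.286365

43.7182 mm


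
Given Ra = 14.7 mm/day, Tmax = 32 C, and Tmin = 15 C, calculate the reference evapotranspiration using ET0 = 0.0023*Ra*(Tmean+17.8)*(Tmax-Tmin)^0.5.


Tmean = (Tmax + Tmin)/2 = (32 + 15)/2 = 23.5
ET0 = 0.0023 * 14.7 * (23.5 + 17.8) * sqrt(32 - 15)
ET0 = 0.0023 * 14.7 * 41.3 * 4.123106

5.7573 mm/day


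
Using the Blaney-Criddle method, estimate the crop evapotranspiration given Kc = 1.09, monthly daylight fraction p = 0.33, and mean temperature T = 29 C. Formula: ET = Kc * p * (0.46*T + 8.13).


ET = Kc * p * (0.46*T + 8.13)
ET = 1.09 * 0.33 * (0.46*29 + 8.13)
ET = 1.09 * 0.33 * 21.4700

7.7228 mm/day


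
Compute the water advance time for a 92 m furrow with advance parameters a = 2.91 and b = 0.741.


t = (L/a)^(1/b)
t = (92/2.91)^(1/0.741)
t = 31.615120^(1/0.741)

105.7182 min


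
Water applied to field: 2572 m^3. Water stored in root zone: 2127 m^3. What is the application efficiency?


Ea = V_root / V_field * 100 = 2127 / 2572 * 100 = 82.6983%

82.6983 %


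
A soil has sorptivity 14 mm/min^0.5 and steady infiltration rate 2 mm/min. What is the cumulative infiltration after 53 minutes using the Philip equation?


F = S*sqrt(t) + A*t
F = 14*sqrt(53) + 2*53
F = 14*7.280110 + 106

207.9215 mm


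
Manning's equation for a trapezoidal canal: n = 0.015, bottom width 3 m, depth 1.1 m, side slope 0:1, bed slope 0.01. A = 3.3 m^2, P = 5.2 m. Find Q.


R = A/P = 3.3/5.2 = 0.634615
Q = (1/0.015) * 3.3 * 0.634615^(2/3) * 0.01^0.5

16.2466 m^3/s


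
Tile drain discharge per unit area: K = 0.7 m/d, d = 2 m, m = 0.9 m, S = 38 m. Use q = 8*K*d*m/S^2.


q = 8*K*d*m/S^2
q = 8*0.7*2*0.9/38^2
q = 10.0800 / 1444

0.0070 m/d


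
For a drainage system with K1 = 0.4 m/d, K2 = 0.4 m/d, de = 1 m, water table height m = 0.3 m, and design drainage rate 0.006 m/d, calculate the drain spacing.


S^2 = 8*K2*de*m/q + 4*K1*m^2/q
S^2 = 8*0.4*1*0.3/0.006 + 4*0.4*0.3^2/0.006
S = sqrt(184.0000)

13.5647 m


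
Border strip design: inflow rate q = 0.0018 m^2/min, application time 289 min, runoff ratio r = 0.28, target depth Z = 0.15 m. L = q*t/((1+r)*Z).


L = q*t/((1+r)*Z)
L = 0.0018*289/((1+0.28)*0.15)
L = 0.5202/0.192

2.7094 m


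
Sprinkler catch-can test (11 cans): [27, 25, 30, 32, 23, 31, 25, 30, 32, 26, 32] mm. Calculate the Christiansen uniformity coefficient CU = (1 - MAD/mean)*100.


mean = 28.454545 mm
MAD = 2.958678 mm
CU = (1 - 2.958678/28.454545)*100

89.6021 %


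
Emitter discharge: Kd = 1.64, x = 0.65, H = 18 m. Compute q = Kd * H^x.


q = Kd * H^x = 1.64 * 18^0.65 = 1.64 * 6.545263

10.7342 L/h


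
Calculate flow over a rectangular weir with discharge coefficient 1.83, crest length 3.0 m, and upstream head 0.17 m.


Q = C * L * H^(3/2) = 1.83 * 3.0 * 0.17^1.5 = 1.83 * 3.0 * 0.070093

0.3848 m^3/s


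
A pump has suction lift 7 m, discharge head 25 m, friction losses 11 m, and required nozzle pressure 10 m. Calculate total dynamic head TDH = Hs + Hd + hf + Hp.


TDH = Hs + Hd + hf + Hp = 7 + 25 + 11 + 10 = 53

53 m


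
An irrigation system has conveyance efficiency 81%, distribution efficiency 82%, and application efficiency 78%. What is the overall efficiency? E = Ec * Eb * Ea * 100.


Ec = 0.81, Eb = 0.82, Ea = 0.78
E = 0.81 * 0.82 * 0.78 * 100 = 51.8076%

51.8076 %


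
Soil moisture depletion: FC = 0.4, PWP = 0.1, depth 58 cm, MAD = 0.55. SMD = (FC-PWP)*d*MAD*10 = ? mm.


SMD = (FC - PWP) * d * MAD * 10
SMD = (0.4 - 0.1) * 58 * 0.55 * 10
SMD = 0.3000 * 58 * 0.55 * 10

95.7000 mm


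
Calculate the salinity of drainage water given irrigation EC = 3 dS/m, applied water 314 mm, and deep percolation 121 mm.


EC_dw = EC_iw * D_iw / D_dw
EC_dw = 3 * 314 / 121
EC_dw = 942 / 121

7.7851 dS/m


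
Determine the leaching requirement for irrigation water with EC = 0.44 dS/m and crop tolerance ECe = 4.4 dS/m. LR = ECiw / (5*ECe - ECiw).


LR = ECiw / (5*ECe - ECiw)
LR = 0.44 / (5*4.4 - 0.44)
LR = 0.44 / 21.5600

0.0204


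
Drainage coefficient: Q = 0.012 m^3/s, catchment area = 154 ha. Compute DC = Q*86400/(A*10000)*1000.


DC = Q * 86400 / (A * 10000) * 1000
DC = 0.012 * 86400 / (154 * 10000) * 1000
DC = 1036800.0000 / 1540000

0.6732 mm/day


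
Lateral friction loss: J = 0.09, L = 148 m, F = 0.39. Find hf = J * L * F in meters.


hf = J * L * F = 0.09 * 148 * 0.39 = 5.1948 m

5.1948 m


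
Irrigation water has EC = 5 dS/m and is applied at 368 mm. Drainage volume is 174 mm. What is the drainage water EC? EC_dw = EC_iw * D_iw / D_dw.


EC_dw = EC_iw * D_iw / D_dw
EC_dw = 5 * 368 / 174
EC_dw = 1840 / 174

10.5747 dS/m


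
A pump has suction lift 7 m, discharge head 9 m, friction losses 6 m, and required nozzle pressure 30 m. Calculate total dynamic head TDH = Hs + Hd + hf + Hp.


TDH = Hs + Hd + hf + Hp = 7 + 9 + 6 + 30 = 52

52 m


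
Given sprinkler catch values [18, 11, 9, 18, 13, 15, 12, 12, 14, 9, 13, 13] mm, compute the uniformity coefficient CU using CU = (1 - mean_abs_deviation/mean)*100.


mean = 13.083333 mm
MAD = 2.111111 mm
CU = (1 - 2.111111/13.083333)*100

83.8641 %


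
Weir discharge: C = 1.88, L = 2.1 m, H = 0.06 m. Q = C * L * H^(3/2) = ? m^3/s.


Q = C * L * H^(3/2) = 1.88 * 2.1 * 0.06^1.5 = 1.88 * 2.1 * 0.014697

0.0580 m^3/s


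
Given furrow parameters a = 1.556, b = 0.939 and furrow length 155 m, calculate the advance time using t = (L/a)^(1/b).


t = (L/a)^(1/b)
t = (155/1.556)^(1/0.939)
t = 99.614396^(1/0.939)

134.3193 min


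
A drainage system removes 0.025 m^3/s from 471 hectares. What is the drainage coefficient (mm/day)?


DC = Q * 86400 / (A * 10000) * 1000
DC = 0.025 * 86400 / (471 * 10000) * 1000
DC = 2160000.0000 / 4710000

0.4586 mm/day


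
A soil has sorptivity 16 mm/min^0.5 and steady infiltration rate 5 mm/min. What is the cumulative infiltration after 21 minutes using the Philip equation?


F = S*sqrt(t) + A*t
F = 16*sqrt(21) + 5*21
F = 16*4.582576 + 105

178.3212 mm


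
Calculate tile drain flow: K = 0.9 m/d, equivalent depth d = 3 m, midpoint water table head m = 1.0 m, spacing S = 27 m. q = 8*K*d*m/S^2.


q = 8*K*d*m/S^2
q = 8*0.9*3*1.0/27^2
q = 21.6000 / 729

0.0296 m/d


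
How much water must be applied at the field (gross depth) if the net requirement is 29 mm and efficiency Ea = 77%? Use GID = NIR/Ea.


Ea = 77% = 0.77
GID = NIR / Ea = 29 / 0.77 = 37.6623 mm

37.6623 mm


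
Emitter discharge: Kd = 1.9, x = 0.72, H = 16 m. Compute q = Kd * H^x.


q = Kd * H^x = 1.9 * 16^0.72 = 1.9 * 7.361501

13.9869 L/h


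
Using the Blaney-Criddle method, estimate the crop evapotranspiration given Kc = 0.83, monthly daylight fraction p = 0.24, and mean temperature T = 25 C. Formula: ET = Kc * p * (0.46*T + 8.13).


ET = Kc * p * (0.46*T + 8.13)
ET = 0.83 * 0.24 * (0.46*25 + 8.13)
ET = 0.83 * 0.24 * 19.6300

3.9103 mm/day


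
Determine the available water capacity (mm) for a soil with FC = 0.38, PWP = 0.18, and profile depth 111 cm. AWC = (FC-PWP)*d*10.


AWC = (FC - PWP) * d * 10
AWC = (0.38 - 0.18) * 111 * 10
AWC = 0.2000 * 111 * 10

222.0000 mm


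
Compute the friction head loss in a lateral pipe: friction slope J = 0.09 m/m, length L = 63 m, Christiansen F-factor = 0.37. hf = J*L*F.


hf = J * L * F = 0.09 * 63 * 0.37 = 2.0979 m

2.0979 m


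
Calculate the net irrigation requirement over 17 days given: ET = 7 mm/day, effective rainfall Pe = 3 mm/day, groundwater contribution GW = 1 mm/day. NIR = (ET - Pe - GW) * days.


Daily deficit = ET - Pe - GW = 7 - 3 - 1 = 3 mm/day
NIR = 3 * 17 = 51 mm

51.0000 mm


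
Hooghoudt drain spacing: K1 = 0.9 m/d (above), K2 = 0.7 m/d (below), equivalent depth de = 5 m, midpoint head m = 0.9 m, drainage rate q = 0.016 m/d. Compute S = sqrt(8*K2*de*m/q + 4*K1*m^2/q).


S^2 = 8*K2*de*m/q + 4*K1*m^2/q
S^2 = 8*0.7*5*0.9/0.016 + 4*0.9*0.9^2/0.016
S = sqrt(1757.2500)

41.9196 m


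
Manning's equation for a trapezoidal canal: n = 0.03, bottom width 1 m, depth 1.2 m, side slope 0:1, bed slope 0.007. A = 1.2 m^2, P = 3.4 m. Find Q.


R = A/P = 1.2/3.4 = 0.352941
Q = (1/0.03) * 1.2 * 0.352941^(2/3) * 0.007^0.5

1.6714 m^3/s


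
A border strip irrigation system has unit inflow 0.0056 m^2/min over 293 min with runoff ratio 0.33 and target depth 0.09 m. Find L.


L = q*t/((1+r)*Z)
L = 0.0056*293/((1+0.33)*0.09)
L = 1.6408/0.1197

13.7076 m


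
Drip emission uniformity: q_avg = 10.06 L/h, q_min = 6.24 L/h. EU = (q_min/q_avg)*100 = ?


EU = (q_min/q_avg)*100 = (6.24/10.06)*100 = 62.0278%

62.0278 %


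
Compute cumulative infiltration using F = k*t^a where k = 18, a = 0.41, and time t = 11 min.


F = k * t^a = 18 * 11^0.41
F = 18 * 2.672828

48.1109 mm


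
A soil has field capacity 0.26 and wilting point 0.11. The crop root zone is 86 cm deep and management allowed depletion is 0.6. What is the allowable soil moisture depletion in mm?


SMD = (FC - PWP) * d * MAD * 10
SMD = (0.26 - 0.11) * 86 * 0.6 * 10
SMD = 0.1500 * 86 * 0.6 * 10

77.4000 mm


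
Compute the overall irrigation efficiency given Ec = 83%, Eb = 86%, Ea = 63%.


Ec = 0.83, Eb = 0.86, Ea = 0.63
E = 0.83 * 0.86 * 0.63 * 100 = 44.9694%

44.9694 %


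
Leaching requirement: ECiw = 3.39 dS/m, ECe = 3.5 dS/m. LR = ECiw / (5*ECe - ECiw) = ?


LR = ECiw / (5*ECe - ECiw)
LR = 3.39 / (5*3.5 - 3.39)
LR = 3.39 / 14.1100

0.2403


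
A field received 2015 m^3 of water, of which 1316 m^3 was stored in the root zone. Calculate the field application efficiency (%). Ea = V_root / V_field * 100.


Ea = V_root / V_field * 100 = 1316 / 2015 * 100 = 65.3102%

65.3102 %


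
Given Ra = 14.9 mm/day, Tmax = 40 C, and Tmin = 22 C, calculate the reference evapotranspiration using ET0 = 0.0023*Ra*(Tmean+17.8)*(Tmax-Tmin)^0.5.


Tmean = (Tmax + Tmin)/2 = (40 + 22)/2 = 31.0
ET0 = 0.0023 * 14.9 * (31.0 + 17.8) * sqrt(40 - 22)
ET0 = 0.0023 * 14.9 * 48.8 * 4.242641

7.0953 mm/day


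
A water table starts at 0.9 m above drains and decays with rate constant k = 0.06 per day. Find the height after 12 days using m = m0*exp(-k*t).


m = m0 * exp(-k*t)
m = 0.9 * exp(-0.06 * 12)
m = 0.9 * exp(-0.7200)

0.4381 m


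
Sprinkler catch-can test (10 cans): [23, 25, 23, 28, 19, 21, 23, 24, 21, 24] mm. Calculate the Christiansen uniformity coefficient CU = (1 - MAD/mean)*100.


mean = 23.100000 mm
MAD = 1.720000 mm
CU = (1 - 1.720000/23.100000)*100

92.5541 %


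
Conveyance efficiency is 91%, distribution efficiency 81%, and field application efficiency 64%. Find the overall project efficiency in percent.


Ec = 0.91, Eb = 0.81, Ea = 0.64
E = 0.91 * 0.81 * 0.64 * 100 = 47.1744%

47.1744 %


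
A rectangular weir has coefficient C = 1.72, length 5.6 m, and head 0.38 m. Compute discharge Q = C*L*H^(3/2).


Q = C * L * H^(3/2) = 1.72 * 5.6 * 0.38^1.5 = 1.72 * 5.6 * 0.234248

2.2563 m^3/s


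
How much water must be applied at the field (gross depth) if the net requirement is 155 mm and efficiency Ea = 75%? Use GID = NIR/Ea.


Ea = 75% = 0.75
GID = NIR / Ea = 155 / 0.75 = 206.6667 mm

206.6667 mm


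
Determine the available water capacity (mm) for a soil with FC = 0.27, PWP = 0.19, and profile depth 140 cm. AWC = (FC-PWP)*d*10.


AWC = (FC - PWP) * d * 10
AWC = (0.27 - 0.19) * 140 * 10
AWC = 0.0800 * 140 * 10

112.0000 mm


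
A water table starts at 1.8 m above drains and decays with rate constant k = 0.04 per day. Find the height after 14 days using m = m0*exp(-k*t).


m = m0 * exp(-k*t)
m = 1.8 * exp(-0.04 * 14)
m = 1.8 * exp(-0.5600)

1.0282 m
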